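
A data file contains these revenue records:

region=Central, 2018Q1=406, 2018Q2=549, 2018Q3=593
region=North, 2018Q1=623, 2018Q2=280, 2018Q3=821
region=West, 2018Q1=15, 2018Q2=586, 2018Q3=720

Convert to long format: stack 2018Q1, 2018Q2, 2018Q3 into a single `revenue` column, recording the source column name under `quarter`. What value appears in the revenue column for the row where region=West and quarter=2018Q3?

Unpivoting turns each (region, wide-column) pair into one long row.
The wide cell at row West, column 2018Q3 holds 720, so the long row (West, 2018Q3) has revenue=720.

720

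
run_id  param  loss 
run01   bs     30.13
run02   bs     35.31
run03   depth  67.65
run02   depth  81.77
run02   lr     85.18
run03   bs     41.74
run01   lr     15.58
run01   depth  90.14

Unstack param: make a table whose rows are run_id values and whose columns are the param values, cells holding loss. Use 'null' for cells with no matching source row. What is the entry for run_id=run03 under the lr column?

null

No long-format row has run_id=run03 and param=lr, so the cell is null.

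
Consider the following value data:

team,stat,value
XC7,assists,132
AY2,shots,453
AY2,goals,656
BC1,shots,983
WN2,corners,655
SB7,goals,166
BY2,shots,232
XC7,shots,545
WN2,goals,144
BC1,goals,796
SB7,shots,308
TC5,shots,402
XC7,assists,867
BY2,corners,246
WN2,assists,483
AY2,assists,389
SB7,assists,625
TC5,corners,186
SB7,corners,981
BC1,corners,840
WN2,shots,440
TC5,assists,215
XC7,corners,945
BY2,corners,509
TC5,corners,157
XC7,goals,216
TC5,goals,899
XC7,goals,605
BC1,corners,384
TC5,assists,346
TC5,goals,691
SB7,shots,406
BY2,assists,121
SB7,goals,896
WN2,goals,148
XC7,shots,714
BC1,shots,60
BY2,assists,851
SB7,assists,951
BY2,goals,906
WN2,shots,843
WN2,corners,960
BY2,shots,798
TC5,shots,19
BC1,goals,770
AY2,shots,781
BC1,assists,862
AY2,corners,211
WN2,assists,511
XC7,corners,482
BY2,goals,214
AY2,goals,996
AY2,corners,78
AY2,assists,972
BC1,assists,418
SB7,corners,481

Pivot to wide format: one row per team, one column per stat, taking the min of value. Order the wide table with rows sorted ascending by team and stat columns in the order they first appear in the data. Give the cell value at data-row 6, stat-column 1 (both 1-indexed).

With rows sorted ascending by team, row 6 is team=WN2. stat columns in first-appearance order: assists, shots, goals, corners; column 1 is assists.
Long rows with team=WN2, stat=assists: min(483, 511) = 483.

483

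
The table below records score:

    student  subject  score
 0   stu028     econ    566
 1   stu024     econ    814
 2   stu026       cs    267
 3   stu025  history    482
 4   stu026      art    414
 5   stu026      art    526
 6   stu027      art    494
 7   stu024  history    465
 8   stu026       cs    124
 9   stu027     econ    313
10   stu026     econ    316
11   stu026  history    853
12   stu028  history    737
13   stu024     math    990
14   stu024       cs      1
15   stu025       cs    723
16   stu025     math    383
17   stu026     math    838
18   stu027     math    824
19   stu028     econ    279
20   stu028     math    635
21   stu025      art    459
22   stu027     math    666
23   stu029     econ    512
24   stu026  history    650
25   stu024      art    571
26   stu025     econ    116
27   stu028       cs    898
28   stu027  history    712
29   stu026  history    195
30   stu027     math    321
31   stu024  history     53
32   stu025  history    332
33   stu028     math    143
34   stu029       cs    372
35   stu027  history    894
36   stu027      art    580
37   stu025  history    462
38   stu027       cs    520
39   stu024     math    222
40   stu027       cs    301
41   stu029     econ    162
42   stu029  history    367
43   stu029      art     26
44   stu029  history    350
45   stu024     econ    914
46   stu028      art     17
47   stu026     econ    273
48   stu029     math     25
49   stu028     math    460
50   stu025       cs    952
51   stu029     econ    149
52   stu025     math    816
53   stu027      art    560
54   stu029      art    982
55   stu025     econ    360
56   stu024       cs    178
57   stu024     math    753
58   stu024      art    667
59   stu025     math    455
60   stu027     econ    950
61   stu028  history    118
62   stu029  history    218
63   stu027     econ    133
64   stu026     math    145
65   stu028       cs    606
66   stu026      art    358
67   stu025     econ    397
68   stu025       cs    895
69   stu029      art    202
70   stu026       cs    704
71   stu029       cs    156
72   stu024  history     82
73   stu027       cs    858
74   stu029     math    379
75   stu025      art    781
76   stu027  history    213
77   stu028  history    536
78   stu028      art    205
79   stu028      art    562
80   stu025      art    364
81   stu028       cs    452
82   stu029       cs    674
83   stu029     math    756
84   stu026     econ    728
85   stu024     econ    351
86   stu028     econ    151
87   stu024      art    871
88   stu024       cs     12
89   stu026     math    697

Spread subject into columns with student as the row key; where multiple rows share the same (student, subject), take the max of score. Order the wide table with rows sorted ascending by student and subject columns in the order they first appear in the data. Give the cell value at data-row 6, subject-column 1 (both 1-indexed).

512

With rows sorted ascending by student, row 6 is student=stu029. subject columns in first-appearance order: econ, cs, history, art, math; column 1 is econ.
Long rows with student=stu029, subject=econ: max(512, 162, 149) = 512.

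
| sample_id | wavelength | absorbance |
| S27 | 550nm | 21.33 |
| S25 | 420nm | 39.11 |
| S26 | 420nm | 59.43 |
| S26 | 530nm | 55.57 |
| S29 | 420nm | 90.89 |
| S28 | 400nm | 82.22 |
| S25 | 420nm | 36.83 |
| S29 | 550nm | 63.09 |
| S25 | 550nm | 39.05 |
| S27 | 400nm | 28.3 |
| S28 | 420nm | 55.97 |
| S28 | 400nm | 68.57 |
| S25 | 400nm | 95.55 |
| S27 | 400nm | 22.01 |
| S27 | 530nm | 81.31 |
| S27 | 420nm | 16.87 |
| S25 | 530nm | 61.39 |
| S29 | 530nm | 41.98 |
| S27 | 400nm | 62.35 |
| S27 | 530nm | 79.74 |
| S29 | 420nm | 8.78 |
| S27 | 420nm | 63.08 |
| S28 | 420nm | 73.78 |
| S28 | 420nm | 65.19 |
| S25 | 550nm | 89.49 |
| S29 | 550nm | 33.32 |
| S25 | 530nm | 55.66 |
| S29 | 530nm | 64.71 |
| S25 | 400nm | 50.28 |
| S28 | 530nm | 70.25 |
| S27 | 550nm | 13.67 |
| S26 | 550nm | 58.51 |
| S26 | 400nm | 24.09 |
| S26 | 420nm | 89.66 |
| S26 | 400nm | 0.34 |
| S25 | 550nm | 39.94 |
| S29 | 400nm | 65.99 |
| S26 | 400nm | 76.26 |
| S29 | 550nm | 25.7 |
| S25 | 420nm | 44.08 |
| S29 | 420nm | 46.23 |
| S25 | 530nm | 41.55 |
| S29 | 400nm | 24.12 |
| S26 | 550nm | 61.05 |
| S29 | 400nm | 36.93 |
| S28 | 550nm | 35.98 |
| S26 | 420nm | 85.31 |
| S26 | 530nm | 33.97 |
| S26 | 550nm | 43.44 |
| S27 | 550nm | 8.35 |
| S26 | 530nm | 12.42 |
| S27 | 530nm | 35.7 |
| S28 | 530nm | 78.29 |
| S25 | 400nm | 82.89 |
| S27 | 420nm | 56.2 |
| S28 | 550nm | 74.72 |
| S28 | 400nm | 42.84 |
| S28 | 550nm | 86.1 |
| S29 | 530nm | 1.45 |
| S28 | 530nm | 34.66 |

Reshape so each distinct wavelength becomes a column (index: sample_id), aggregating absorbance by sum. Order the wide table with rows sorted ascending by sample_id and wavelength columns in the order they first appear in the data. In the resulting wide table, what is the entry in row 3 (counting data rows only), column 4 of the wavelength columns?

With rows sorted ascending by sample_id, row 3 is sample_id=S27. wavelength columns in first-appearance order: 550nm, 420nm, 530nm, 400nm; column 4 is 400nm.
Long rows with sample_id=S27, wavelength=400nm: 28.3 + 22.01 + 62.35 = 112.66.

112.66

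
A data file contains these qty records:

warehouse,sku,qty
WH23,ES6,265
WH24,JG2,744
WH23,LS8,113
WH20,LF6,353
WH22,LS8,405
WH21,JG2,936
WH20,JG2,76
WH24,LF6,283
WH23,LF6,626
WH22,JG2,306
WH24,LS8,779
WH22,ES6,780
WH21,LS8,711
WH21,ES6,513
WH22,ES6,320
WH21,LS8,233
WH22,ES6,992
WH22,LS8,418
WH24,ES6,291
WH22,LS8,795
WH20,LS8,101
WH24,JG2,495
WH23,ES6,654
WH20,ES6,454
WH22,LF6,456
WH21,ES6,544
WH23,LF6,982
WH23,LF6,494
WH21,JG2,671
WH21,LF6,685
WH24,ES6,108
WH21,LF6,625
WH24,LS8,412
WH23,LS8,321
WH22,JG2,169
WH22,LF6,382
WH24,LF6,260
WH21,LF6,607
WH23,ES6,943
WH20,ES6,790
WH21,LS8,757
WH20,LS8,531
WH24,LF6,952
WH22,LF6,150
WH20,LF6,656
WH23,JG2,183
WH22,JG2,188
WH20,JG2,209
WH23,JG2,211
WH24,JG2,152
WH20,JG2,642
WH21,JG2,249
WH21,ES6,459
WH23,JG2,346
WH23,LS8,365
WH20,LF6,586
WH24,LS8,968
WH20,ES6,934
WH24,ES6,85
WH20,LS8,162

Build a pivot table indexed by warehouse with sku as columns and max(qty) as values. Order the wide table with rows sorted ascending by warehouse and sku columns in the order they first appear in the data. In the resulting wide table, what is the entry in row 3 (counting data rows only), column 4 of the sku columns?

456

With rows sorted ascending by warehouse, row 3 is warehouse=WH22. sku columns in first-appearance order: ES6, JG2, LS8, LF6; column 4 is LF6.
Long rows with warehouse=WH22, sku=LF6: max(456, 382, 150) = 456.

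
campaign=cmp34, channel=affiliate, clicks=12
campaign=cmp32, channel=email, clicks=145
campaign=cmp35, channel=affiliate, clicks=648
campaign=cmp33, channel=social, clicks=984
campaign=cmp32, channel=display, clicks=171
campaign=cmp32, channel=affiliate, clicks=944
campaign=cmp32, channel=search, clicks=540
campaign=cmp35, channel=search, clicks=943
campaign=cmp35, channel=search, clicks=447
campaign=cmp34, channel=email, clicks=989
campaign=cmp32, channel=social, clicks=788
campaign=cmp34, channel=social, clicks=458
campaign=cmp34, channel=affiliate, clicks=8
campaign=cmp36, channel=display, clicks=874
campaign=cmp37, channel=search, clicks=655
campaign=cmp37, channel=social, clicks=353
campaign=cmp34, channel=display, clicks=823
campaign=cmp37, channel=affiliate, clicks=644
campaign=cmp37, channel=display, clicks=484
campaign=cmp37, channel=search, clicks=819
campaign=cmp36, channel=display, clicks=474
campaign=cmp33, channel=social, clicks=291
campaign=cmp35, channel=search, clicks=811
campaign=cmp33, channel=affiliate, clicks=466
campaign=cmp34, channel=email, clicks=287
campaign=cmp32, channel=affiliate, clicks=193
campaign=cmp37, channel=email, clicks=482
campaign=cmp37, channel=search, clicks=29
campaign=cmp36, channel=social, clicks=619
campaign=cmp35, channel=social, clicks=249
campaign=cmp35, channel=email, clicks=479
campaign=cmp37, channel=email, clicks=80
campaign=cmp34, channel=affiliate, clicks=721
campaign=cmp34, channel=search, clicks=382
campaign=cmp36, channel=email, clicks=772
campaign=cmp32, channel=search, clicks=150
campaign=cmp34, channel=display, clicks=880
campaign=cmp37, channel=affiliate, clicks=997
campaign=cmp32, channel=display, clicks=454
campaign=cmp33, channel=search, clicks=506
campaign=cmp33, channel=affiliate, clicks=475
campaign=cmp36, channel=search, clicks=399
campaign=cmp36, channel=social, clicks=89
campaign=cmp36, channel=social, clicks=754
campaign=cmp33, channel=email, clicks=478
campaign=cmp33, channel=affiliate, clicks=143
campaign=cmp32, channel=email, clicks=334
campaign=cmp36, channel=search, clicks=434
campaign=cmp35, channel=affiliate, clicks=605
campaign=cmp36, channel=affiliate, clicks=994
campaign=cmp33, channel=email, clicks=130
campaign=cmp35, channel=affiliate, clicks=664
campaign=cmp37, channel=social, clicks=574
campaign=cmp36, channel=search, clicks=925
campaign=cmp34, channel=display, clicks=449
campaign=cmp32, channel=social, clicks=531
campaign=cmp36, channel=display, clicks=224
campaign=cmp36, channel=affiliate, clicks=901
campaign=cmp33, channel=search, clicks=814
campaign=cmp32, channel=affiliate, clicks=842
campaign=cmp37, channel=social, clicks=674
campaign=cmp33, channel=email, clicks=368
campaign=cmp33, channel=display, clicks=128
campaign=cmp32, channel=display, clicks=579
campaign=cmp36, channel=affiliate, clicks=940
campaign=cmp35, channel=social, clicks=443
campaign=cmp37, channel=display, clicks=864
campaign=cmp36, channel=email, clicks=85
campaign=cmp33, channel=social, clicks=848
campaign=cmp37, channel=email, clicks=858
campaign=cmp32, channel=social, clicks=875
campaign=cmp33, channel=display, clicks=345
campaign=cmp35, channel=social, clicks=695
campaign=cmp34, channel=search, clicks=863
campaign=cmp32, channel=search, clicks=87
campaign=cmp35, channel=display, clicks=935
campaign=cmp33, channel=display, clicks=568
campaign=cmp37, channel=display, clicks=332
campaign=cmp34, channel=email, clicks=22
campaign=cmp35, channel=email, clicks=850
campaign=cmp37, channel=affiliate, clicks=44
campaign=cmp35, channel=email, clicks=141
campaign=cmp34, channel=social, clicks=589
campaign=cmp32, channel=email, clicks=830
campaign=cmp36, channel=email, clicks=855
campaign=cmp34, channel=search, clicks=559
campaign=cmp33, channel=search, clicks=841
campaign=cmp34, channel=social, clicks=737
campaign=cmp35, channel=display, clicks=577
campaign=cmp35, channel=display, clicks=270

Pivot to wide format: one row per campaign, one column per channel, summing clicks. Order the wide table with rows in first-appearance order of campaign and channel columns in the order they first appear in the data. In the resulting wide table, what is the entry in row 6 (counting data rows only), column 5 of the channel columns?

With rows in first-appearance order of campaign, row 6 is campaign=cmp37. channel columns in first-appearance order: affiliate, email, social, display, search; column 5 is search.
Long rows with campaign=cmp37, channel=search: 655 + 819 + 29 = 1503.

1503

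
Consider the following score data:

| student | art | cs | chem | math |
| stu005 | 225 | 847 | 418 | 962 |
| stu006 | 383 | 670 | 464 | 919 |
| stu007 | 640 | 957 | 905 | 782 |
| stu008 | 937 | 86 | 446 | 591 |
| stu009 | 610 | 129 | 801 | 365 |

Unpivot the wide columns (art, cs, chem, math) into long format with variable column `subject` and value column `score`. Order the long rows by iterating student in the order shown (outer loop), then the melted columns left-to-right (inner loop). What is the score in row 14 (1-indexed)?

20 rows total (5 × 4). Row 14: index ⌊(14-1)/4⌋ = 3 into student → stu008; (14-1) mod 4 = 1 into the melted columns → cs.
So row 14 is (stu008, cs, 86); score = 86.

86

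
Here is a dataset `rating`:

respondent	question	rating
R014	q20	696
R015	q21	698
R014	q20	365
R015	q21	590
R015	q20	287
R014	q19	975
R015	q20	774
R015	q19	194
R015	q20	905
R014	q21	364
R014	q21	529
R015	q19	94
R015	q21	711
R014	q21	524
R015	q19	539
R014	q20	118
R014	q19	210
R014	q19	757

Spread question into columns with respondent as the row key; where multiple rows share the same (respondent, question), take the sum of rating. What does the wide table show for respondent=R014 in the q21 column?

Rows with respondent=R014 and question=q21: rating values are 364, 529, 524.
364 + 529 + 524 = 1417.

1417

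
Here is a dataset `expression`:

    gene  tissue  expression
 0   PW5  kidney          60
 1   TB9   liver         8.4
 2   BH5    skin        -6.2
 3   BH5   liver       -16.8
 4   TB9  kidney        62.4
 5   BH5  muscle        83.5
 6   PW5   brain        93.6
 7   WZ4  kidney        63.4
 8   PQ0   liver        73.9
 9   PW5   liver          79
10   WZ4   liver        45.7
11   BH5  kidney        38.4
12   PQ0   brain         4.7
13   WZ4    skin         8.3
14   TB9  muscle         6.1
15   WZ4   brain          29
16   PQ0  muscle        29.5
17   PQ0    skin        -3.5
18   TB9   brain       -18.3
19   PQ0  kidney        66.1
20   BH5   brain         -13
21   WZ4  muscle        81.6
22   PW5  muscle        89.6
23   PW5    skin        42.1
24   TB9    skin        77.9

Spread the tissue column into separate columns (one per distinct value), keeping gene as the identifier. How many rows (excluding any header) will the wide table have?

5

5 distinct gene values → 5 rows.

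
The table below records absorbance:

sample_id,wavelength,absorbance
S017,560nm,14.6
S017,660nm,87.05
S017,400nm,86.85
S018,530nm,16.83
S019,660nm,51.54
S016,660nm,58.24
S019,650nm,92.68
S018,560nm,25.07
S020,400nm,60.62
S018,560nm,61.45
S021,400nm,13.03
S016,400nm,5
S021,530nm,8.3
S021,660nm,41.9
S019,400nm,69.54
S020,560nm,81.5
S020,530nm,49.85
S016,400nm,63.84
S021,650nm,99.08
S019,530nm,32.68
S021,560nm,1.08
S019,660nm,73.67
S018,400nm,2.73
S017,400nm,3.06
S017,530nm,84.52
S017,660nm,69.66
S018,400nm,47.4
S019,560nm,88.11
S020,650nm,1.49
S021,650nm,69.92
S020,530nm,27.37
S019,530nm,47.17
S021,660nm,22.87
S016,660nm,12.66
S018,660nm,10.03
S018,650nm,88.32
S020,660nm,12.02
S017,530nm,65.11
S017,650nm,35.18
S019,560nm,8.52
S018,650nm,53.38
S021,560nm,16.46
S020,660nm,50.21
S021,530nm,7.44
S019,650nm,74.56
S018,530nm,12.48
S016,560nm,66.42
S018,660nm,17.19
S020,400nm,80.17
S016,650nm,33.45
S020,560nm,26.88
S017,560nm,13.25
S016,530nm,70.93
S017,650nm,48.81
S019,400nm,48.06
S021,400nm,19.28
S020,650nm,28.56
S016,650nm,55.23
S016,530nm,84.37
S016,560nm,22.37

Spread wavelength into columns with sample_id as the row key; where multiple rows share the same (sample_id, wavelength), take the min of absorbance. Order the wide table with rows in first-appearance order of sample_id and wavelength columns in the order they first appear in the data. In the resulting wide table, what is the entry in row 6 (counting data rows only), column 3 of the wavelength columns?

With rows in first-appearance order of sample_id, row 6 is sample_id=S021. wavelength columns in first-appearance order: 560nm, 660nm, 400nm, 530nm, 650nm; column 3 is 400nm.
Long rows with sample_id=S021, wavelength=400nm: min(13.03, 19.28) = 13.03.

13.03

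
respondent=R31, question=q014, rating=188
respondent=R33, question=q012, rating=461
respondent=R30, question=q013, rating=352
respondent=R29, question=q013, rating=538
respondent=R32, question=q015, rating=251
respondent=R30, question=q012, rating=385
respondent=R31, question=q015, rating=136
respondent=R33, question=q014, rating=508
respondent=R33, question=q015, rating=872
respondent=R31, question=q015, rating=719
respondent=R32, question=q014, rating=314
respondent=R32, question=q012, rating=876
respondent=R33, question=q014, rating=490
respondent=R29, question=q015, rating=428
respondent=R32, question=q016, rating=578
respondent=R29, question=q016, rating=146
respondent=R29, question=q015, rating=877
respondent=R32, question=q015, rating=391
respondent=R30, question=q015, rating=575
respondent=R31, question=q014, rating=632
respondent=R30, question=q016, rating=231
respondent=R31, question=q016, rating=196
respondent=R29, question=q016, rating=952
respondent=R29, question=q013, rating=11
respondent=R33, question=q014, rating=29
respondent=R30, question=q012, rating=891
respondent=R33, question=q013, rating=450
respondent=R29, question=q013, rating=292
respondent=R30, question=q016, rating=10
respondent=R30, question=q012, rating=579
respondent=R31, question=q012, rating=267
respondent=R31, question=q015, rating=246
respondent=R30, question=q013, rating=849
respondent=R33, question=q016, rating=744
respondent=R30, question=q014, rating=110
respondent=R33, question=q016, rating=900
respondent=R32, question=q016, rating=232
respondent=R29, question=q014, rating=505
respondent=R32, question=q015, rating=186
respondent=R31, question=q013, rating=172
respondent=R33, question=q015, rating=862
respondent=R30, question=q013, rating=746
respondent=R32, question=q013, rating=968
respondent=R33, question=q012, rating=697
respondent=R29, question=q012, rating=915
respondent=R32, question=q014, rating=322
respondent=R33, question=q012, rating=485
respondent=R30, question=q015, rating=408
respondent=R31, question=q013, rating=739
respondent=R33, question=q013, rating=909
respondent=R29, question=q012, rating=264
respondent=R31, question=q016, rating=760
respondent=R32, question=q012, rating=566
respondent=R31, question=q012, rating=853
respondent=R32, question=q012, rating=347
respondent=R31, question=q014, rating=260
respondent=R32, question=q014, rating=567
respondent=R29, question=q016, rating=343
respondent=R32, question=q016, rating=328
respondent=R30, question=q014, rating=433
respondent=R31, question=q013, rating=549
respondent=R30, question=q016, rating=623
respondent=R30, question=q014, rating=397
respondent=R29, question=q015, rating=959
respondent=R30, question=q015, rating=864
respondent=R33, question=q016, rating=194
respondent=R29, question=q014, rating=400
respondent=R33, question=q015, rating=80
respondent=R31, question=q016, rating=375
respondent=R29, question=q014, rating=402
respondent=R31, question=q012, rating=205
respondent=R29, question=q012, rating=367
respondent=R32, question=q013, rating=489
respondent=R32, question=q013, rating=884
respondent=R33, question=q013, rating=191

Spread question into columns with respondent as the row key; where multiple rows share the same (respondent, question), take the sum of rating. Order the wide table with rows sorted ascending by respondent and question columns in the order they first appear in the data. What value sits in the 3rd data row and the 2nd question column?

1325

With rows sorted ascending by respondent, row 3 is respondent=R31. question columns in first-appearance order: q014, q012, q013, q015, q016; column 2 is q012.
Long rows with respondent=R31, question=q012: 267 + 853 + 205 = 1325.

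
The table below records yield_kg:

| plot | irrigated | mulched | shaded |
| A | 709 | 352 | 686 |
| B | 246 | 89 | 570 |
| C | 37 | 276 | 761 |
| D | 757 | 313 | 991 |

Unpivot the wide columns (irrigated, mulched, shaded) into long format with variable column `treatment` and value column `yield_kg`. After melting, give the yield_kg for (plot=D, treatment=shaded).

Unpivoting turns each (plot, wide-column) pair into one long row.
The wide cell at row D, column shaded holds 991, so the long row (D, shaded) has yield_kg=991.

991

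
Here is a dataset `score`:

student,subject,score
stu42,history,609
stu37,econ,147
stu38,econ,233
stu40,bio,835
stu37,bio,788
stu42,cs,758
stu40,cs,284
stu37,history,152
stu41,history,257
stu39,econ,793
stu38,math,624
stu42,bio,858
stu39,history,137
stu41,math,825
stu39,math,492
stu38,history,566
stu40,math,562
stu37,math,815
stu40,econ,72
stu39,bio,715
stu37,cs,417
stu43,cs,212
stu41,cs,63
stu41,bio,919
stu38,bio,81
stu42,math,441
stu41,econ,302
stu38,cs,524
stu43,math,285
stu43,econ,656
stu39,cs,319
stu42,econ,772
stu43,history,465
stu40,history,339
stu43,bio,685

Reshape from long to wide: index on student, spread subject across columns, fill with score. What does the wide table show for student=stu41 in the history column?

Wide layout: rows indexed by student, columns are the 5 distinct subject values (history, econ, bio, cs, math).
Cell (student=stu41, subject=history) draws from the long row where student=stu41 and subject=history, which has score=257.

257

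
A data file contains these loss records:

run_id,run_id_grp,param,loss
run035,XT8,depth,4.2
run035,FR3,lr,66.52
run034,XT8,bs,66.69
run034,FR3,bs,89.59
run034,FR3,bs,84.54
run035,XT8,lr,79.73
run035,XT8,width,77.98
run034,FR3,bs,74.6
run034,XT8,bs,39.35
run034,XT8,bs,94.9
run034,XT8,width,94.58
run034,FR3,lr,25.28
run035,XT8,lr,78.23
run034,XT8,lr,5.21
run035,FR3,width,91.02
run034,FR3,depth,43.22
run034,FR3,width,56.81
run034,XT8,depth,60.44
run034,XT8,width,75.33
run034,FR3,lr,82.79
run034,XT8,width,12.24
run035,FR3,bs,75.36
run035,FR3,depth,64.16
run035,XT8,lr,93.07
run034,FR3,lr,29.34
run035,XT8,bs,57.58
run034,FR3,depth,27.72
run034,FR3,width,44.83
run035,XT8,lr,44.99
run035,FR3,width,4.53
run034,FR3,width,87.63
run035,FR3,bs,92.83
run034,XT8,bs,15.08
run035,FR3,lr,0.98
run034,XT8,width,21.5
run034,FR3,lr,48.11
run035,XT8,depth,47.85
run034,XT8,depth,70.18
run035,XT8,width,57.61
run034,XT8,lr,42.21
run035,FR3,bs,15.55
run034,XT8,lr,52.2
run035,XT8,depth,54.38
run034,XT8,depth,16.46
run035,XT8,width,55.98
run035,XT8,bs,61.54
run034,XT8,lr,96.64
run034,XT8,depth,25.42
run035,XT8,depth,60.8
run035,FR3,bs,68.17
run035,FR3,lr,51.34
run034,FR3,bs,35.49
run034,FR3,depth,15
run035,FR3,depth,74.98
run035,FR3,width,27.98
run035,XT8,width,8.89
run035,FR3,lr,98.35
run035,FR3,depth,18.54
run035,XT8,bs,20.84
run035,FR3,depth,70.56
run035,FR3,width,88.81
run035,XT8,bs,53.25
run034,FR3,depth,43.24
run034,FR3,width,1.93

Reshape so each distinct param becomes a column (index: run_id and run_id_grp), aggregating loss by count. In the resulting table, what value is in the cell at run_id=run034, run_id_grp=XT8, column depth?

Rows with run_id=run034, run_id_grp=XT8 and param=depth: loss values are 60.44, 70.18, 16.46, 25.42.
4 rows match — count = 4.

4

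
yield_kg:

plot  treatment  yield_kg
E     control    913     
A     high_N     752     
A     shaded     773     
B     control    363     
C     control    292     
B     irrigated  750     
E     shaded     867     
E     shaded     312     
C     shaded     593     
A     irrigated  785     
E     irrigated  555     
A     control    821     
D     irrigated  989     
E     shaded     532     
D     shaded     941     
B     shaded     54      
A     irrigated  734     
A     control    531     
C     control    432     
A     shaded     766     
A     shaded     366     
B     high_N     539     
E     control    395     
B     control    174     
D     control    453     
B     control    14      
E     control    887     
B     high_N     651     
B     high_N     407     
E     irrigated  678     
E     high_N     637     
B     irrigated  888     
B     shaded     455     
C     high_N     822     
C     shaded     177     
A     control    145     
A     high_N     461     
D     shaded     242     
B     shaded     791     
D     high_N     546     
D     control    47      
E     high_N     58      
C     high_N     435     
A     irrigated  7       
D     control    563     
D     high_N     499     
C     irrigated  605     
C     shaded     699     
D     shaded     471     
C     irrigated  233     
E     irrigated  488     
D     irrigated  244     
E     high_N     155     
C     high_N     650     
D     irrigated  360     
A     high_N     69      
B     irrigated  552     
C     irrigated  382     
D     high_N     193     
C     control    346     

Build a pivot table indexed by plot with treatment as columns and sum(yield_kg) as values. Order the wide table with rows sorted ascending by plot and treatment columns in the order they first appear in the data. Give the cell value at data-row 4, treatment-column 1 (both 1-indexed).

1063

With rows sorted ascending by plot, row 4 is plot=D. treatment columns in first-appearance order: control, high_N, shaded, irrigated; column 1 is control.
Long rows with plot=D, treatment=control: 453 + 47 + 563 = 1063.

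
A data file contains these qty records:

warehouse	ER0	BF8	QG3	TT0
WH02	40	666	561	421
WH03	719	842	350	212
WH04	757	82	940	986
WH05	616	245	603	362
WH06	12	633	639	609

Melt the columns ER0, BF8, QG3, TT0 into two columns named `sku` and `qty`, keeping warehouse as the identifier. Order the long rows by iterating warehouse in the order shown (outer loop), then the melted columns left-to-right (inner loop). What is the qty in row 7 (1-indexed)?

20 rows total (5 × 4). Row 7: index ⌊(7-1)/4⌋ = 1 into warehouse → WH03; (7-1) mod 4 = 2 into the melted columns → QG3.
So row 7 is (WH03, QG3, 350); qty = 350.

350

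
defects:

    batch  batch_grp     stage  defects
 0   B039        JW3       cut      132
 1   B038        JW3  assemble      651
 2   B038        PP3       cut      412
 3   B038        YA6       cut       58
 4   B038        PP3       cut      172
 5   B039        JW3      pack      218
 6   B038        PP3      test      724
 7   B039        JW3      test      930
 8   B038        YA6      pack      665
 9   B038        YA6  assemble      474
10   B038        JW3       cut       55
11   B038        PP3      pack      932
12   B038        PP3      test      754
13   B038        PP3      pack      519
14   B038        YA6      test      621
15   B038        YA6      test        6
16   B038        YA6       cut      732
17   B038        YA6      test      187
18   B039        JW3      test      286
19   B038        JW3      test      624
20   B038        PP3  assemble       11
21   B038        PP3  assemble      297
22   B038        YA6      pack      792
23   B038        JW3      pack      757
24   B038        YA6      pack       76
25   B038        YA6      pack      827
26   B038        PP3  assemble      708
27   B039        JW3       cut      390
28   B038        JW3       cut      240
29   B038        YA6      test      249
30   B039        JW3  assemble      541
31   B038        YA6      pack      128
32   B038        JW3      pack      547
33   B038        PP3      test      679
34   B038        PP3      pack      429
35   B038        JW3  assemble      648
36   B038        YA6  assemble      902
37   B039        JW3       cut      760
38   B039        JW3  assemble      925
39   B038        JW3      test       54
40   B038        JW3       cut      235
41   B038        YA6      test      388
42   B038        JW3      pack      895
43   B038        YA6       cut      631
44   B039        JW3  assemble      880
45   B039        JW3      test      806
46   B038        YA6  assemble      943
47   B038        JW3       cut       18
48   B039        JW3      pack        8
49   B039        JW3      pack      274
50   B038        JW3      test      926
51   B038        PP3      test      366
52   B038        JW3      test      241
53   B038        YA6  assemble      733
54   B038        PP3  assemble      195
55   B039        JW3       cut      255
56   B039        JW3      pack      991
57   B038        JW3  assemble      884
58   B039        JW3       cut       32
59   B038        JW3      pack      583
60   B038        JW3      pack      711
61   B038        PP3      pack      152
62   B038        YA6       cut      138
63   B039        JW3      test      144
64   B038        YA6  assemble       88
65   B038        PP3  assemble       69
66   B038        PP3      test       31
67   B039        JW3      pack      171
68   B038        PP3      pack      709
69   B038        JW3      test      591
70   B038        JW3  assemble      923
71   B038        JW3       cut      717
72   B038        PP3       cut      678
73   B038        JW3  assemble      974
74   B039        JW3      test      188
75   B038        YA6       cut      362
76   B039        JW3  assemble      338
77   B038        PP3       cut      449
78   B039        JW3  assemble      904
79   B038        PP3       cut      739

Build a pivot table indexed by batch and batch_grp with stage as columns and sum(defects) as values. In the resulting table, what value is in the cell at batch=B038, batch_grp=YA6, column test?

Rows with batch=B038, batch_grp=YA6 and stage=test: defects values are 621, 6, 187, 249, 388.
621 + 6 + 187 + 249 + 388 = 1451.

1451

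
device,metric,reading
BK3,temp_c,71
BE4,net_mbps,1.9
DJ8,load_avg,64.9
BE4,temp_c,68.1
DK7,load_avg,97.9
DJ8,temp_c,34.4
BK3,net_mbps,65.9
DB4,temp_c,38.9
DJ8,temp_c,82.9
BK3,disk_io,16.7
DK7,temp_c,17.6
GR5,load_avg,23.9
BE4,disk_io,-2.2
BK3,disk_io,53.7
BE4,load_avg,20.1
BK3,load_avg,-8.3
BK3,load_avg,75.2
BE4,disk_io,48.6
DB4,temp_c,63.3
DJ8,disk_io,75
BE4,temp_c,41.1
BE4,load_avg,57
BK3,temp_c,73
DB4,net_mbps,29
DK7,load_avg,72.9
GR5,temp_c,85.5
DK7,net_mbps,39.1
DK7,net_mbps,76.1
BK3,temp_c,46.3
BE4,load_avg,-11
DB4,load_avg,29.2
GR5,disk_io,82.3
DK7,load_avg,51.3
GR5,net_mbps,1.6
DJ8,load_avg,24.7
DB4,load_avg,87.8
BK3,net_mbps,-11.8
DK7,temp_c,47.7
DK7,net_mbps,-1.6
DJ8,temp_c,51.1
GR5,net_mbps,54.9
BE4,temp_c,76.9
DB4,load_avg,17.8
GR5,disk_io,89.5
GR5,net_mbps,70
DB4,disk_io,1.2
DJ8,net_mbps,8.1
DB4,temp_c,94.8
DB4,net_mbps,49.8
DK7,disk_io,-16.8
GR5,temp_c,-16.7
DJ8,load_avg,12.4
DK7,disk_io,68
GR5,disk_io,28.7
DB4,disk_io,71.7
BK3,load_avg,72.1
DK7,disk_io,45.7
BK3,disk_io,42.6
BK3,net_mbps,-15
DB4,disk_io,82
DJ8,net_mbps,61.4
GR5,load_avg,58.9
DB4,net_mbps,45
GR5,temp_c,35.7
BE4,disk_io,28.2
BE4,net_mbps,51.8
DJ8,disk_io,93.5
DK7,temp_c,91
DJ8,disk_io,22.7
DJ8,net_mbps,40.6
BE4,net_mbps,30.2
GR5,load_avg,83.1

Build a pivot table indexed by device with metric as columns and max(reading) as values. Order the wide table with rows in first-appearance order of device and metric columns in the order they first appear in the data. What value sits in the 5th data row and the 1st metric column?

94.8

With rows in first-appearance order of device, row 5 is device=DB4. metric columns in first-appearance order: temp_c, net_mbps, load_avg, disk_io; column 1 is temp_c.
Long rows with device=DB4, metric=temp_c: max(38.9, 63.3, 94.8) = 94.8.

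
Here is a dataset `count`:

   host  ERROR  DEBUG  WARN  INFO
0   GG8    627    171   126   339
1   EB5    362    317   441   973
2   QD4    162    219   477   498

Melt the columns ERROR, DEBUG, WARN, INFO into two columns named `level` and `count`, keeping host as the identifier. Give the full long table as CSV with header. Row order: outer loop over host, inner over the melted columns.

host,level,count
GG8,ERROR,627
GG8,DEBUG,171
GG8,WARN,126
GG8,INFO,339
EB5,ERROR,362
EB5,DEBUG,317
EB5,WARN,441
EB5,INFO,973
QD4,ERROR,162
QD4,DEBUG,219
QD4,WARN,477
QD4,INFO,498

Each (host, column) pair becomes one row: 3 × 4 = 12 rows.
For example, (GG8, ERROR) → count=627.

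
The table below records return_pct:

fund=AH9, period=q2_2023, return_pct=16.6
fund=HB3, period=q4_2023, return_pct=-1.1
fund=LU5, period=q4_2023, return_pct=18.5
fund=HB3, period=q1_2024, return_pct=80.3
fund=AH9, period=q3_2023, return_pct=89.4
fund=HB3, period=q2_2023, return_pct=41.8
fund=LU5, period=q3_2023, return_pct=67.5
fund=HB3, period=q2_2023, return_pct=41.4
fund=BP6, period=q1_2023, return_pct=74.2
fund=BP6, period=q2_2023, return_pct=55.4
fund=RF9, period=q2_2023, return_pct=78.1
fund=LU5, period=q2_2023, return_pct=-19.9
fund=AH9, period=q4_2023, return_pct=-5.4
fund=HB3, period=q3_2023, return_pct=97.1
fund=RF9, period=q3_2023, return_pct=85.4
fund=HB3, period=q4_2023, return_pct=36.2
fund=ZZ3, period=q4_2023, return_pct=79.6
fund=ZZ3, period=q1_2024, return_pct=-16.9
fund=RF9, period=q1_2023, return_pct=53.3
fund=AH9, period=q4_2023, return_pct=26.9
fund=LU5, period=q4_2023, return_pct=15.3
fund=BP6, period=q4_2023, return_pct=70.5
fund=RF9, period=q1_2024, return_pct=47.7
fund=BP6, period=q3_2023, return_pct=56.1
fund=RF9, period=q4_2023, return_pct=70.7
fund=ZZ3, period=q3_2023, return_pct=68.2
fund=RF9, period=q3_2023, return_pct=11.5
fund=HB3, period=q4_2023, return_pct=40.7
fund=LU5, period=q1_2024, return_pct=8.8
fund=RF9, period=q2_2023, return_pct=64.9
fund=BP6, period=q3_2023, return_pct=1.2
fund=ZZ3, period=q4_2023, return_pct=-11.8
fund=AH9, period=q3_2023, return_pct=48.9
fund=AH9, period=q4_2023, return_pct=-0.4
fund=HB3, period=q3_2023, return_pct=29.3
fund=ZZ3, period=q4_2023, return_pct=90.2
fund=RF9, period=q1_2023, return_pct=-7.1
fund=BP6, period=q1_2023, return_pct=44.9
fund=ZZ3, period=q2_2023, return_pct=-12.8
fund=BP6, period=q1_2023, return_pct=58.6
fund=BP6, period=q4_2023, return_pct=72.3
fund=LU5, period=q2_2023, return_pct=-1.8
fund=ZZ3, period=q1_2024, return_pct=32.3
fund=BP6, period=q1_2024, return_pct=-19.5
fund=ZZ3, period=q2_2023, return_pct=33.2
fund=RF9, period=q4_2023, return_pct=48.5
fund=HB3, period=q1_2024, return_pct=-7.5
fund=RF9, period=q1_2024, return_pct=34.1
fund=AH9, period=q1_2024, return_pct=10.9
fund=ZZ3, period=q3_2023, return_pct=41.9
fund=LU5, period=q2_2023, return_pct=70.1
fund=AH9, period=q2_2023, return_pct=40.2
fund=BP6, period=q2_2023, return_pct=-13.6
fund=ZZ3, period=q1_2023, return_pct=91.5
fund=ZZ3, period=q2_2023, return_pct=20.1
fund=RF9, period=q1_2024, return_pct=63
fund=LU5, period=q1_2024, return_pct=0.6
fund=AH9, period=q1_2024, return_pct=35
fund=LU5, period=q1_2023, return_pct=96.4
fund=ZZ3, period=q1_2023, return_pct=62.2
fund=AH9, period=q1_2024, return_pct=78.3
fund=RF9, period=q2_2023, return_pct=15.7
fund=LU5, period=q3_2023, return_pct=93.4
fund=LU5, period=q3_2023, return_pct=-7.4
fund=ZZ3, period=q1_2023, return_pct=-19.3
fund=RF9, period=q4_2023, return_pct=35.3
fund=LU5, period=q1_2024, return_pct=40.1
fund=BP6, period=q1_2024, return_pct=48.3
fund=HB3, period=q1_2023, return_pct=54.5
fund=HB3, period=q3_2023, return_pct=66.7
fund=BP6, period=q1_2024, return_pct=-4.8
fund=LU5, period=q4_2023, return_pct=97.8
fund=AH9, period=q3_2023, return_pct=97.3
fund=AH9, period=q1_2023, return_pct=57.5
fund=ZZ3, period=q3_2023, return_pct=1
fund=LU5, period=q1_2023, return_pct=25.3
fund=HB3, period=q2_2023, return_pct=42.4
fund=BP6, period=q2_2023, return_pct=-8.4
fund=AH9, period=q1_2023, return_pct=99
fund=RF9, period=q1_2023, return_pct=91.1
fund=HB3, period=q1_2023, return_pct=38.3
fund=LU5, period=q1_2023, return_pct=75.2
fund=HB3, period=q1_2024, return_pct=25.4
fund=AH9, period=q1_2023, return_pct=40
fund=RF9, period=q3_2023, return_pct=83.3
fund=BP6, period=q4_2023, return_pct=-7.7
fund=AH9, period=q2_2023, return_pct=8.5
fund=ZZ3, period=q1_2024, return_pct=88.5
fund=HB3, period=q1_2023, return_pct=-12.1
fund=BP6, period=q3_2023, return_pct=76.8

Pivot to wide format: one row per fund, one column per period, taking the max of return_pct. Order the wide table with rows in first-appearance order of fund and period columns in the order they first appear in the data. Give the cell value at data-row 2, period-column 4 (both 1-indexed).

97.1

With rows in first-appearance order of fund, row 2 is fund=HB3. period columns in first-appearance order: q2_2023, q4_2023, q1_2024, q3_2023, q1_2023; column 4 is q3_2023.
Long rows with fund=HB3, period=q3_2023: max(97.1, 29.3, 66.7) = 97.1.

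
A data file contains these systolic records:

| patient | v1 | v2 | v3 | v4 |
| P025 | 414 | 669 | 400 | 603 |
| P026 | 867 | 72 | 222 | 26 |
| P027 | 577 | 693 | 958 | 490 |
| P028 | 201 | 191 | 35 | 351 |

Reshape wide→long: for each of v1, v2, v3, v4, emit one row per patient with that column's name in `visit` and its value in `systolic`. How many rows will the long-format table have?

16

4 patient values × 4 melted columns = 16 rows.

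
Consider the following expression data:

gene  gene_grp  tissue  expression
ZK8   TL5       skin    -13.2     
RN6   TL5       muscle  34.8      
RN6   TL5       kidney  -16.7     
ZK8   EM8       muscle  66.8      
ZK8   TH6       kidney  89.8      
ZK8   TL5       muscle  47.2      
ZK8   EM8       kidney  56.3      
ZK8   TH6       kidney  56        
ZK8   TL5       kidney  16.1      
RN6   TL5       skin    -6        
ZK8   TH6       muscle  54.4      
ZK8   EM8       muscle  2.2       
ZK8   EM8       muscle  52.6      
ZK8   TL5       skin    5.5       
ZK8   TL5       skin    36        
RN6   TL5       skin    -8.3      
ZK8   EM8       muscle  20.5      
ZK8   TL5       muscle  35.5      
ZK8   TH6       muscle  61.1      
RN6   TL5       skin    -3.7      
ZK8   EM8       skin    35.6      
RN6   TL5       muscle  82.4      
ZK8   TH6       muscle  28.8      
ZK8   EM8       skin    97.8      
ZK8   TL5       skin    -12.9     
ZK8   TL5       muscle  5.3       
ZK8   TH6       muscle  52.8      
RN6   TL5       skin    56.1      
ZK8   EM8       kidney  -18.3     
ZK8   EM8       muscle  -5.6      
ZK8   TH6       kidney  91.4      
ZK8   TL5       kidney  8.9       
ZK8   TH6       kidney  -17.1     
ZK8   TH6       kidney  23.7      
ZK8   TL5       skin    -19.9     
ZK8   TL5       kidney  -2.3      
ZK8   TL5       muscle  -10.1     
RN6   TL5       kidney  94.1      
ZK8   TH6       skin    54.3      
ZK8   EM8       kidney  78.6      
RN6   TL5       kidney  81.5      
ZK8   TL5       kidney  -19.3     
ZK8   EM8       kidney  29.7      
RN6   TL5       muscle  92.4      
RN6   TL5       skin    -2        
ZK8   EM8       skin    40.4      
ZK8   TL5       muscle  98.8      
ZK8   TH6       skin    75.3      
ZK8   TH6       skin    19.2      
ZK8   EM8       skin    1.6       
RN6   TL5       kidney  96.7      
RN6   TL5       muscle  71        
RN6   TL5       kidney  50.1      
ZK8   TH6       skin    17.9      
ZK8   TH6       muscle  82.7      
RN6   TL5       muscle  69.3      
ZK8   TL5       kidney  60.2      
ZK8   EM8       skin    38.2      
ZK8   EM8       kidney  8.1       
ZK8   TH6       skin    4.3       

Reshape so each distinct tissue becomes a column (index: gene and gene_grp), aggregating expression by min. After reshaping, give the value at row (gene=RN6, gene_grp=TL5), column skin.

-8.3

Rows with gene=RN6, gene_grp=TL5 and tissue=skin: expression values are -6, -8.3, -3.7, 56.1, -2.
min(-6, -8.3, -3.7, 56.1, -2) = -8.3.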